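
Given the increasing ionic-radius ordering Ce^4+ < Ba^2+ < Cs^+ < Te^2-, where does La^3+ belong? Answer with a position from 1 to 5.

2

All of these have 54 electrons (isoelectronic). With the same electron cloud, the ion with the most protons pulls it in tightest. Nuclear charges: Ce^4+ (Z=58), La^3+ (Z=57), Ba^2+ (Z=56), Cs^+ (Z=55), Te^2- (Z=52). Highest Z is smallest.
Merged order: Ce^4+ < La^3+ < Ba^2+ < Cs^+ < Te^2- — La^3+ is number 2.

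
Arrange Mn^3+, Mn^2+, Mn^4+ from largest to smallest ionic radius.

Mn^2+ > Mn^3+ > Mn^4+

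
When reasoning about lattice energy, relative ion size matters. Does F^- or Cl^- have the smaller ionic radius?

All are in the same group with charge -1. Radius grows down the group as n (the outermost shell) increases.

F^-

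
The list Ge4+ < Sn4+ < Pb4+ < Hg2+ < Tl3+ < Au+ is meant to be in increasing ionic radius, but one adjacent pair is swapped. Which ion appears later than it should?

Tl3+

Check each adjacent pair. Hg2+ and Tl3+ are reversed: both have 78 electrons but Z(Tl)=81 > Z(Hg)=80, so Tl3+ should be the smaller of the two. No other neighbouring pair contradicts the periodic trends, so Tl3+ is the ion listed too late.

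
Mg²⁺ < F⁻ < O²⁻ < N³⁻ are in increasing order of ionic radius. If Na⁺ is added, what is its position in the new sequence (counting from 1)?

Each ion has 10 electrons. The ranking follows nuclear charge in reverse — greater Z gives a smaller radius. Mg²⁺ (Z=12), Na⁺ (Z=11), F⁻ (Z=9), O²⁻ (Z=8), N³⁻ (Z=7).
The complete sequence is Mg²⁺ < Na⁺ < F⁻ < O²⁻ < N³⁻. Na⁺ sits at position 2.

2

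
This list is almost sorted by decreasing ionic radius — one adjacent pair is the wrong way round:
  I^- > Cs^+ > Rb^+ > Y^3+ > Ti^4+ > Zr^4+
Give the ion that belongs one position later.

Scanning neighbour by neighbour, only Ti^4+/Zr^4+ violates a trend: same group and charge — period 4 sits above period 5, so Ti^4+ is smaller. That makes Ti^4+ the one sitting a position early relative to where it belongs.

Ti^4+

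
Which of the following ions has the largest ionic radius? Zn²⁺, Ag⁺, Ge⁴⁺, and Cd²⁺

Ag⁺

Electron counts and nuclear charges: Ge⁴⁺ has 28 e⁻ (Z=32), Zn²⁺ has 28 e⁻ (Z=30), Cd²⁺ has 46 e⁻ (Z=48), Ag⁺ has 46 e⁻ (Z=47). Ge⁴⁺ < Zn²⁺ (both 28 e⁻, Z=32>30); Zn²⁺ < Cd²⁺ (same group, period 4 vs 5); Cd²⁺ < Ag⁺ (both 46 e⁻, Z=48>47).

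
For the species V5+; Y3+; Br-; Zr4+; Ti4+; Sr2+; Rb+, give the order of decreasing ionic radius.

Electron counts and nuclear charges: V5+: 18 e⁻, Z=23, Ti4+: 18 e⁻, Z=22, Zr4+: 36 e⁻, Z=40, Y3+: 36 e⁻, Z=39, Sr2+: 36 e⁻, Z=38, Rb+: 36 e⁻, Z=37, Br-: 36 e⁻, Z=35. V5+ < Ti4+ (both 18 e⁻, Z=23>22); Ti4+ < Zr4+ (same group, period 4 vs 5); Zr4+ < Y3+ (both 36 e⁻, Z=40>39); Y3+ < Sr2+ (both 36 e⁻, Z=39>38); Sr2+ < Rb+ (both 36 e⁻, Z=38>37); Rb+ < Br- (isoelectronic, higher Z=37 is smaller).

Br- > Rb+ > Sr2+ > Y3+ > Zr4+ > Ti4+ > V5+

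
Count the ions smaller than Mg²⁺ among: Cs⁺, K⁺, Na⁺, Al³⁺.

Electron counts and nuclear charges: Al³⁺: 10 e⁻, Z=13, Mg²⁺: 10 e⁻, Z=12, Na⁺: 10 e⁻, Z=11, K⁺: 18 e⁻, Z=19, Cs⁺: 54 e⁻, Z=55. Al³⁺ < Mg²⁺ (isoelectronic, higher Z=13 is smaller); Mg²⁺ < Na⁺ (isoelectronic, higher Z=12 is smaller); Na⁺ < K⁺ (same group, period 3 vs 4); K⁺ < Cs⁺ (same group, 2 shells fewer).
Overall: Al³⁺ < Mg²⁺ < Na⁺ < K⁺ < Cs⁺. Mg²⁺ has 1 below it and 3 above. That's 1.

1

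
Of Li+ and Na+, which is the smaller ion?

Li+

All are in the same group with charge +1. Radius grows down the group as n (the outermost shell) increases.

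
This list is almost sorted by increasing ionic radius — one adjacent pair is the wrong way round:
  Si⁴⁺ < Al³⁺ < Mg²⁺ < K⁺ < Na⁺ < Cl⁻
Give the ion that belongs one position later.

K⁺

Check each adjacent pair. K⁺ and Na⁺ are reversed: both in group 1 with the same charge; Na⁺ (period 3) has the smaller radius. No other neighbouring pair contradicts the periodic trends, so K⁺ is the ion listed too early.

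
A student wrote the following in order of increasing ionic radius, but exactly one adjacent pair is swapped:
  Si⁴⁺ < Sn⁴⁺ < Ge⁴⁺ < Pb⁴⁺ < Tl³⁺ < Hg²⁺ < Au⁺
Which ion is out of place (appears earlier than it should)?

The pair Sn⁴⁺, Ge⁴⁺ is the wrong way round — both in group 14 with the same charge; Ge⁴⁺ (period 4) has the smaller radius. All other adjacent pairs agree with periodic trends, so Sn⁴⁺ is the misplaced ion.

Sn⁴⁺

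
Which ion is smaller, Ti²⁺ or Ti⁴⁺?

Ti⁴⁺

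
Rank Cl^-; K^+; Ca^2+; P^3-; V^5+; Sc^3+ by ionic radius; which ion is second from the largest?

Cl^-

These species are isoelectronic with 18 electrons. The only difference is the number of protons: V^5+ (Z=23), Sc^3+ (Z=21), Ca^2+ (Z=20), K^+ (Z=19), Cl^- (Z=17), P^3- (Z=15). The strongest nuclear pull (V^5+) gives the smallest ion.
Ordering: V^5+ < Sc^3+ < Ca^2+ < K^+ < Cl^- < P^3-. The second largest is Cl^-.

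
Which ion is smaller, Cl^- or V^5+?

V^5+

Each ion has 18 electrons. The ranking follows nuclear charge in reverse — greater Z gives a smaller radius. V^5+ (Z=23), Cl^- (Z=17).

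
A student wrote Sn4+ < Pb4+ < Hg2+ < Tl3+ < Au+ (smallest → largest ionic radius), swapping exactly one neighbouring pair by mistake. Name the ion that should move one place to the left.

Tl3+

The pair Hg2+, Tl3+ is the wrong way round — they are isoelectronic (78 e⁻) and Tl has more protons than Hg (81 vs 80), making Tl3+ smaller. All other adjacent pairs agree with periodic trends, so Tl3+ is the misplaced ion.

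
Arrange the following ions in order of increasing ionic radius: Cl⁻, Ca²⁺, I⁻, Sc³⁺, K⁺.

Electron counts and nuclear charges: Sc³⁺ has 18 e⁻ (Z=21), Ca²⁺ has 18 e⁻ (Z=20), K⁺ has 18 e⁻ (Z=19), Cl⁻ has 18 e⁻ (Z=17), I⁻ has 54 e⁻ (Z=53). Sc³⁺ < Ca²⁺ (isoelectronic, higher Z=21 is smaller); Ca²⁺ < K⁺ (isoelectronic, higher Z=20 is smaller); K⁺ < Cl⁻ (isoelectronic, higher Z=19 is smaller); Cl⁻ < I⁻ (same group, 2 shells fewer).

Sc³⁺ < Ca²⁺ < K⁺ < Cl⁻ < I⁻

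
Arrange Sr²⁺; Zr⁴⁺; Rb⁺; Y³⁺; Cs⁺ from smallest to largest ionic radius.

Zr⁴⁺ < Y³⁺ < Sr²⁺ < Rb⁺ < Cs⁺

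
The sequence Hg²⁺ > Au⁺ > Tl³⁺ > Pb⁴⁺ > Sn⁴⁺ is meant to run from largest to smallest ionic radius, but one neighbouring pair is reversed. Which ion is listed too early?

Scanning neighbour by neighbour, only Hg²⁺/Au⁺ violates a trend: they are isoelectronic (78 e⁻) and Hg has more protons than Au (80 vs 79), making Hg²⁺ smaller. That makes Hg²⁺ the one sitting a position early relative to where it belongs.

Hg²⁺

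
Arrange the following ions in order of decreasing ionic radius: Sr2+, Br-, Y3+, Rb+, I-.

Electron counts and nuclear charges: Y3+ has 36 e⁻ (Z=39), Sr2+ has 36 e⁻ (Z=38), Rb+ has 36 e⁻ (Z=37), Br- has 36 e⁻ (Z=35), I- has 54 e⁻ (Z=53). Y3+ < Sr2+ (both 36 e⁻, Z=39>38); Sr2+ < Rb+ (isoelectronic, higher Z=38 is smaller); Rb+ < Br- (both 36 e⁻, Z=37>35); Br- < I- (same group, period 4 vs 5).

I- > Br- > Rb+ > Sr2+ > Y3+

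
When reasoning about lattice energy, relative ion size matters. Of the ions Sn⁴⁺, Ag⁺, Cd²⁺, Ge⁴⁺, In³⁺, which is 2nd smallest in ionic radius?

Ge⁴⁺ has 28 e⁻ (Z=32), Sn⁴⁺ has 46 e⁻ (Z=50), In³⁺ has 46 e⁻ (Z=49), Cd²⁺ has 46 e⁻ (Z=48), Ag⁺ has 46 e⁻ (Z=47). Ge⁴⁺ < Sn⁴⁺ (same group, 1 shell fewer); Sn⁴⁺ < In³⁺ (isoelectronic, higher Z=50 is smaller); In³⁺ < Cd²⁺ (isoelectronic, higher Z=49 is smaller); Cd²⁺ < Ag⁺ (both 46 e⁻, Z=48>47).
That gives Ge⁴⁺ < Sn⁴⁺ < In³⁺ < Cd²⁺ < Ag⁺. From the smallest end, number 2 is Sn⁴⁺.

Sn⁴⁺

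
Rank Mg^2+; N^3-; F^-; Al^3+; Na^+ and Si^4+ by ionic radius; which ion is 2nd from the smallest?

Each ion has 10 electrons. The ranking follows nuclear charge in reverse — greater Z gives a smaller radius. Si^4+ (Z=14), Al^3+ (Z=13), Mg^2+ (Z=12), Na^+ (Z=11), F^- (Z=9), N^3- (Z=7).
That gives Si^4+ < Al^3+ < Mg^2+ < Na^+ < F^- < N^3-. From the smallest end, number 2 is Al^3+.

Al^3+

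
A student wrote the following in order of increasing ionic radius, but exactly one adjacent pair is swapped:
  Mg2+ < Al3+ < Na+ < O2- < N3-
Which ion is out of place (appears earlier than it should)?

The pair Mg2+, Al3+ is the wrong way round — they are isoelectronic (10 e⁻) and Al has more protons than Mg (13 vs 12), making Al3+ smaller. All other adjacent pairs agree with periodic trends, so Mg2+ is the misplaced ion.

Mg2+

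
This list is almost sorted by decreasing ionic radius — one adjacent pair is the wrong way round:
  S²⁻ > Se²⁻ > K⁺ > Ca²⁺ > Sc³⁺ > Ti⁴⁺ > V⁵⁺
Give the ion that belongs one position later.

Compare adjacent ions: S²⁻ and Se²⁻ are in one column with the same charge; the lighter period-3 ion has one fewer shell and is smaller — yet in this decreasing list S²⁻ sits before Se²⁻. Nothing else is reversed, so S²⁻ should move one place to the right.

S²⁻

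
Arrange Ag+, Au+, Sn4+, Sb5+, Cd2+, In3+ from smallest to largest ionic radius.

Sb5+ < Sn4+ < In3+ < Cd2+ < Ag+ < Au+

Sb5+ (Z=51, 46 e⁻), Sn4+ (Z=50, 46 e⁻), In3+ (Z=49, 46 e⁻), Cd2+ (Z=48, 46 e⁻), Ag+ (Z=47, 46 e⁻), Au+ (Z=79, 78 e⁻). Sb5+ < Sn4+ (both 46 e⁻, Z=51>50); Sn4+ < In3+ (both 46 e⁻, Z=50>49); In3+ < Cd2+ (isoelectronic, higher Z=49 is smaller); Cd2+ < Ag+ (both 46 e⁻, Z=48>47); Ag+ < Au+ (same group, period 5 vs 6).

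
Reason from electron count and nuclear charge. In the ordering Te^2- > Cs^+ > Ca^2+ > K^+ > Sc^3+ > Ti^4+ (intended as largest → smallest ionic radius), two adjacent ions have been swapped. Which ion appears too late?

K^+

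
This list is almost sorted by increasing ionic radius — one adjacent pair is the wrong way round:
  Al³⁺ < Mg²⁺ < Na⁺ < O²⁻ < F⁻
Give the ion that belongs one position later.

O²⁻

The pair O²⁻, F⁻ is the wrong way round — both have 10 electrons but Z(F)=9 > Z(O)=8, so F⁻ should be the smaller of the two. All other adjacent pairs agree with periodic trends, so O²⁻ is the misplaced ion.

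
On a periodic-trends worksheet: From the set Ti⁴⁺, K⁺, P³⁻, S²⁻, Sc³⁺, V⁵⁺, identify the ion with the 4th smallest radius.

K⁺

These species are isoelectronic with 18 electrons. The only difference is the number of protons: V⁵⁺ (Z=23), Ti⁴⁺ (Z=22), Sc³⁺ (Z=21), K⁺ (Z=19), S²⁻ (Z=16), P³⁻ (Z=15). The strongest nuclear pull (V⁵⁺) gives the smallest ion.
Full ascending order: V⁵⁺ < Ti⁴⁺ < Sc³⁺ < K⁺ < S²⁻ < P³⁻. Counting from the smallest, position 4 is K⁺.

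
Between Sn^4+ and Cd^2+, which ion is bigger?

These species are isoelectronic with 46 electrons. The only difference is the number of protons: Sn^4+ (Z=50), Cd^2+ (Z=48). The strongest nuclear pull (Sn^4+) gives the smallest ion.

Cd^2+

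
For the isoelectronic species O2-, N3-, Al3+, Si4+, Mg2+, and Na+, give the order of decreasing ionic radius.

N3- > O2- > Na+ > Mg2+ > Al3+ > Si4+

Each ion has 10 electrons. The ranking follows nuclear charge in reverse — greater Z gives a smaller radius. Si4+ (Z=14), Al3+ (Z=13), Mg2+ (Z=12), Na+ (Z=11), O2- (Z=8), N3- (Z=7).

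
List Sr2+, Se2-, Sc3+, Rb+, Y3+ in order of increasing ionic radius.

Sc3+ < Y3+ < Sr2+ < Rb+ < Se2-

Work out protons and electrons: Sc3+: 18 e⁻, Z=21, Y3+: 36 e⁻, Z=39, Sr2+: 36 e⁻, Z=38, Rb+: 36 e⁻, Z=37, Se2-: 36 e⁻, Z=34. Sc3+ < Y3+ (same group, period 4 vs 5); Y3+ < Sr2+ (isoelectronic, higher Z=39 is smaller); Sr2+ < Rb+ (isoelectronic, higher Z=38 is smaller); Rb+ < Se2- (isoelectronic, higher Z=37 is smaller).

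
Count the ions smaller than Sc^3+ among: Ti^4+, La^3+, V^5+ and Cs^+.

Work out protons and electrons: V^5+ has 18 e⁻ (Z=23), Ti^4+ has 18 e⁻ (Z=22), Sc^3+ has 18 e⁻ (Z=21), La^3+ has 54 e⁻ (Z=57), Cs^+ has 54 e⁻ (Z=55). V^5+ < Ti^4+ (isoelectronic, higher Z=23 is smaller); Ti^4+ < Sc^3+ (isoelectronic, higher Z=22 is smaller); Sc^3+ < La^3+ (same group, period 4 vs 6); La^3+ < Cs^+ (isoelectronic, higher Z=57 is smaller).
Placing each against Sc^3+: smaller — V^5+, Ti^4+; larger — La^3+, Cs^+. That's 2.

2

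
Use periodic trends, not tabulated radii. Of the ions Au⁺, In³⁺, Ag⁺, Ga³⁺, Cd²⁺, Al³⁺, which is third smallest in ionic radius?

Work out protons and electrons: Al³⁺ has 10 e⁻ (Z=13), Ga³⁺ has 28 e⁻ (Z=31), In³⁺ has 46 e⁻ (Z=49), Cd²⁺ has 46 e⁻ (Z=48), Ag⁺ has 46 e⁻ (Z=47), Au⁺ has 78 e⁻ (Z=79). Al³⁺ < Ga³⁺ (same group, 1 shell fewer); Ga³⁺ < In³⁺ (same group, period 4 vs 5); In³⁺ < Cd²⁺ (isoelectronic, higher Z=49 is smaller); Cd²⁺ < Ag⁺ (isoelectronic, higher Z=48 is smaller); Ag⁺ < Au⁺ (same group, period 5 vs 6).
Ordering: Al³⁺ < Ga³⁺ < In³⁺ < Cd²⁺ < Ag⁺ < Au⁺. The third smallest is In³⁺.

In³⁺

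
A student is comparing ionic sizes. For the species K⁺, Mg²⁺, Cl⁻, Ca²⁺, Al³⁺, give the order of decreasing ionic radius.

Cl⁻ > K⁺ > Ca²⁺ > Mg²⁺ > Al³⁺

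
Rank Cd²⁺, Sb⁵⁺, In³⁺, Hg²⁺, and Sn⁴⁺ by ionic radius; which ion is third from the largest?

Electron counts and nuclear charges: Sb⁵⁺: 46 e⁻, Z=51, Sn⁴⁺: 46 e⁻, Z=50, In³⁺: 46 e⁻, Z=49, Cd²⁺: 46 e⁻, Z=48, Hg²⁺: 78 e⁻, Z=80. Sb⁵⁺ < Sn⁴⁺ (both 46 e⁻, Z=51>50); Sn⁴⁺ < In³⁺ (both 46 e⁻, Z=50>49); In³⁺ < Cd²⁺ (isoelectronic, higher Z=49 is smaller); Cd²⁺ < Hg²⁺ (same group, period 5 vs 6).
Full ascending order: Sb⁵⁺ < Sn⁴⁺ < In³⁺ < Cd²⁺ < Hg²⁺. Counting from the largest, position 3 is In³⁺.

In³⁺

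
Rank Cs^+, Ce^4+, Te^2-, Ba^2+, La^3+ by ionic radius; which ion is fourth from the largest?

La^3+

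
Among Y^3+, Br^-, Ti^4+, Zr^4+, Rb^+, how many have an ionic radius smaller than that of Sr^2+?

Work out protons and electrons: Ti^4+ (Z=22, 18 e⁻), Zr^4+ (Z=40, 36 e⁻), Y^3+ (Z=39, 36 e⁻), Sr^2+ (Z=38, 36 e⁻), Rb^+ (Z=37, 36 e⁻), Br^- (Z=35, 36 e⁻). Ti^4+ < Zr^4+ (same group, 1 shell fewer); Zr^4+ < Y^3+ (both 36 e⁻, Z=40>39); Y^3+ < Sr^2+ (both 36 e⁻, Z=39>38); Sr^2+ < Rb^+ (both 36 e⁻, Z=38>37); Rb^+ < Br^- (both 36 e⁻, Z=37>35).
Ordering all of them (including Sr^2+) by radius gives Ti^4+ < Zr^4+ < Y^3+ < Sr^2+ < Rb^+ < Br^-. So 3 are smaller.

3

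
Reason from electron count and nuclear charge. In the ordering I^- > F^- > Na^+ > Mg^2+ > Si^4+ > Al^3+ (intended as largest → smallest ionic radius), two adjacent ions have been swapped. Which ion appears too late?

Al^3+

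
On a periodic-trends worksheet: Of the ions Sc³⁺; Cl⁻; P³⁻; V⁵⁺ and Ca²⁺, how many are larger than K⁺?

2

Each ion has 18 electrons. The ranking follows nuclear charge in reverse — greater Z gives a smaller radius. V⁵⁺ (Z=23), Sc³⁺ (Z=21), Ca²⁺ (Z=20), K⁺ (Z=19), Cl⁻ (Z=17), P³⁻ (Z=15).
Relative to K⁺, the ions that are larger are Cl⁻, P³⁻. That's 2.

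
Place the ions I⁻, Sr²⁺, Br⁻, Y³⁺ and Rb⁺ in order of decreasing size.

I⁻ > Br⁻ > Rb⁺ > Sr²⁺ > Y³⁺

First list Z and electron count for each: Y³⁺ (Z=39, 36 e⁻), Sr²⁺ (Z=38, 36 e⁻), Rb⁺ (Z=37, 36 e⁻), Br⁻ (Z=35, 36 e⁻), I⁻ (Z=53, 54 e⁻). Y³⁺ < Sr²⁺ (both 36 e⁻, Z=39>38); Sr²⁺ < Rb⁺ (both 36 e⁻, Z=38>37); Rb⁺ < Br⁻ (isoelectronic, higher Z=37 is smaller); Br⁻ < I⁻ (same group, 1 shell fewer).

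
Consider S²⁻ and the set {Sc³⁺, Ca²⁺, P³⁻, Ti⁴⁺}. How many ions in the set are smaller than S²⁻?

Each ion has 18 electrons. The ranking follows nuclear charge in reverse — greater Z gives a smaller radius. Ti⁴⁺ (Z=22), Sc³⁺ (Z=21), Ca²⁺ (Z=20), S²⁻ (Z=16), P³⁻ (Z=15).
Ordering all of them (including S²⁻) by radius gives Ti⁴⁺ < Sc³⁺ < Ca²⁺ < S²⁻ < P³⁻. So 3 are smaller.

3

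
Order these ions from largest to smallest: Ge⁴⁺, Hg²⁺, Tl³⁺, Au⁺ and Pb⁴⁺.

Au⁺ > Hg²⁺ > Tl³⁺ > Pb⁴⁺ > Ge⁴⁺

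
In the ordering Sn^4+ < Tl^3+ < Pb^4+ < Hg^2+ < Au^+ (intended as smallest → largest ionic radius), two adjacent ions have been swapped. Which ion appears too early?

Tl^3+

Check each adjacent pair. Tl^3+ and Pb^4+ are reversed: both have 78 electrons but Z(Pb)=82 > Z(Tl)=81, so Pb^4+ should be the smaller of the two. No other neighbouring pair contradicts the periodic trends, so Tl^3+ is the ion listed too early.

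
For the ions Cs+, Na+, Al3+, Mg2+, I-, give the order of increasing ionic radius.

Al3+ has 10 e⁻ (Z=13), Mg2+ has 10 e⁻ (Z=12), Na+ has 10 e⁻ (Z=11), Cs+ has 54 e⁻ (Z=55), I- has 54 e⁻ (Z=53). Al3+ < Mg2+ (isoelectronic, higher Z=13 is smaller); Mg2+ < Na+ (isoelectronic, higher Z=12 is smaller); Na+ < Cs+ (same group, period 3 vs 6); Cs+ < I- (both 54 e⁻, Z=55>53).

Al3+ < Mg2+ < Na+ < Cs+ < I-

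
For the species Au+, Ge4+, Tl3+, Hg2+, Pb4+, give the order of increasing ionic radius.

Work out protons and electrons: Ge4+: 28 e⁻, Z=32, Pb4+: 78 e⁻, Z=82, Tl3+: 78 e⁻, Z=81, Hg2+: 78 e⁻, Z=80, Au+: 78 e⁻, Z=79. Ge4+ < Pb4+ (same group, 2 shells fewer); Pb4+ < Tl3+ (isoelectronic, higher Z=82 is smaller); Tl3+ < Hg2+ (both 78 e⁻, Z=81>80); Hg2+ < Au+ (both 78 e⁻, Z=80>79).

Ge4+ < Pb4+ < Tl3+ < Hg2+ < Au+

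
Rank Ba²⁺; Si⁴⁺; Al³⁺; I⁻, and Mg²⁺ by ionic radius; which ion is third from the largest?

Work out protons and electrons: Si⁴⁺ (Z=14, 10 e⁻), Al³⁺ (Z=13, 10 e⁻), Mg²⁺ (Z=12, 10 e⁻), Ba²⁺ (Z=56, 54 e⁻), I⁻ (Z=53, 54 e⁻). Si⁴⁺ < Al³⁺ (both 10 e⁻, Z=14>13); Al³⁺ < Mg²⁺ (both 10 e⁻, Z=13>12); Mg²⁺ < Ba²⁺ (same group, period 3 vs 6); Ba²⁺ < I⁻ (both 54 e⁻, Z=56>53).
That gives Si⁴⁺ < Al³⁺ < Mg²⁺ < Ba²⁺ < I⁻. From the largest end, number 3 is Mg²⁺.

Mg²⁺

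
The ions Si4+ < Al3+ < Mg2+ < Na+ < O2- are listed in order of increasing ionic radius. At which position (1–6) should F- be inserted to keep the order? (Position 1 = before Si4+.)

5

Isoelectronic series (10 e⁻ each). Size is set by nuclear charge: more protons means a smaller ion. Si4+ (Z=14), Al3+ (Z=13), Mg2+ (Z=12), Na+ (Z=11), F- (Z=9), O2- (Z=8).
The complete sequence is Si4+ < Al3+ < Mg2+ < Na+ < F- < O2-. F- sits at position 5.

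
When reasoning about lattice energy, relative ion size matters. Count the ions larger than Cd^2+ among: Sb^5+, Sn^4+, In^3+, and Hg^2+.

Tabulating Z and e⁻: Sb^5+ (Z=51, 46 e⁻), Sn^4+ (Z=50, 46 e⁻), In^3+ (Z=49, 46 e⁻), Cd^2+ (Z=48, 46 e⁻), Hg^2+ (Z=80, 78 e⁻). Sb^5+ < Sn^4+ (both 46 e⁻, Z=51>50); Sn^4+ < In^3+ (both 46 e⁻, Z=50>49); In^3+ < Cd^2+ (both 46 e⁻, Z=49>48); Cd^2+ < Hg^2+ (same group, period 5 vs 6).
Overall: Sb^5+ < Sn^4+ < In^3+ < Cd^2+ < Hg^2+. Cd^2+ has 3 below it and 1 above. Count: 1.

1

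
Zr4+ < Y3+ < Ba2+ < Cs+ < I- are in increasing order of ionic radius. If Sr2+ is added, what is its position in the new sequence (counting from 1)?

Electron counts and nuclear charges: Zr4+ has 36 e⁻ (Z=40), Y3+ has 36 e⁻ (Z=39), Sr2+ has 36 e⁻ (Z=38), Ba2+ has 54 e⁻ (Z=56), Cs+ has 54 e⁻ (Z=55), I- has 54 e⁻ (Z=53). Zr4+ < Y3+ (isoelectronic, higher Z=40 is smaller); Y3+ < Sr2+ (isoelectronic, higher Z=39 is smaller); Sr2+ < Ba2+ (same group, 1 shell fewer); Ba2+ < Cs+ (isoelectronic, higher Z=56 is smaller); Cs+ < I- (both 54 e⁻, Z=55>53).
The complete sequence is Zr4+ < Y3+ < Sr2+ < Ba2+ < Cs+ < I-. Sr2+ sits at position 3.

3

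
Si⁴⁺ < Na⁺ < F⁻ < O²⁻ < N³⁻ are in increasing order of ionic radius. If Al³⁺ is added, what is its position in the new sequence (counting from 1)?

2

These species are isoelectronic with 10 electrons. The only difference is the number of protons: Si⁴⁺ (Z=14), Al³⁺ (Z=13), Na⁺ (Z=11), F⁻ (Z=9), O²⁻ (Z=8), N³⁻ (Z=7). The strongest nuclear pull (Si⁴⁺) gives the smallest ion.
The complete sequence is Si⁴⁺ < Al³⁺ < Na⁺ < F⁻ < O²⁻ < N³⁻. Al³⁺ sits at position 2.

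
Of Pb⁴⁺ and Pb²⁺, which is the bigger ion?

Same element, different charge: the more highly charged cation has fewer electrons and a greater effective nuclear charge per electron, making Pb⁴⁺ the smallest.

Pb²⁺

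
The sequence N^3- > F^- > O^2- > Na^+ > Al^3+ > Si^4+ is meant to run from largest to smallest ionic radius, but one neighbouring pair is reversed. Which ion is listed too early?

F^-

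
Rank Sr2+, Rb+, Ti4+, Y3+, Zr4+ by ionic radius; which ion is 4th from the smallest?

Tabulating Z and e⁻: Ti4+ (Z=22, 18 e⁻), Zr4+ (Z=40, 36 e⁻), Y3+ (Z=39, 36 e⁻), Sr2+ (Z=38, 36 e⁻), Rb+ (Z=37, 36 e⁻). Ti4+ < Zr4+ (same group, 1 shell fewer); Zr4+ < Y3+ (isoelectronic, higher Z=40 is smaller); Y3+ < Sr2+ (both 36 e⁻, Z=39>38); Sr2+ < Rb+ (isoelectronic, higher Z=38 is smaller).
Full ascending order: Ti4+ < Zr4+ < Y3+ < Sr2+ < Rb+. Counting from the smallest, position 4 is Sr2+.

Sr2+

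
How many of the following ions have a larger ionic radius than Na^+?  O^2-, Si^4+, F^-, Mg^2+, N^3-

3

Each ion has 10 electrons. The ranking follows nuclear charge in reverse — greater Z gives a smaller radius. Si^4+ (Z=14), Mg^2+ (Z=12), Na^+ (Z=11), F^- (Z=9), O^2- (Z=8), N^3- (Z=7).
Placing each against Na^+: smaller — Si^4+, Mg^2+; larger — F^-, O^2-, N^3-. That's 3.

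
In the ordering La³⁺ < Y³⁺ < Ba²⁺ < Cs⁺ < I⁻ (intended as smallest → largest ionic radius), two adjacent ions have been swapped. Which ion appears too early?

Scanning neighbour by neighbour, only La³⁺/Y³⁺ violates a trend: same group and charge — period 5 sits above period 6, so Y³⁺ is smaller. That makes La³⁺ the one sitting a position early relative to where it belongs.

La³⁺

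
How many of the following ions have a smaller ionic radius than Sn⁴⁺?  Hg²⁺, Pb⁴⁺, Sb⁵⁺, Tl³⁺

1

Tabulating Z and e⁻: Sb⁵⁺: 46 e⁻, Z=51, Sn⁴⁺: 46 e⁻, Z=50, Pb⁴⁺: 78 e⁻, Z=82, Tl³⁺: 78 e⁻, Z=81, Hg²⁺: 78 e⁻, Z=80. Sb⁵⁺ < Sn⁴⁺ (isoelectronic, higher Z=51 is smaller); Sn⁴⁺ < Pb⁴⁺ (same group, 1 shell fewer); Pb⁴⁺ < Tl³⁺ (both 78 e⁻, Z=82>81); Tl³⁺ < Hg²⁺ (isoelectronic, higher Z=81 is smaller).
Relative to Sn⁴⁺, the ions that are smaller are Sb⁵⁺. That's 1.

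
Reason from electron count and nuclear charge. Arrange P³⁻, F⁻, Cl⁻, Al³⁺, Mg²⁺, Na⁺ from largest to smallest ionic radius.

P³⁻ > Cl⁻ > F⁻ > Na⁺ > Mg²⁺ > Al³⁺

First list Z and electron count for each: Al³⁺ has 10 e⁻ (Z=13), Mg²⁺ has 10 e⁻ (Z=12), Na⁺ has 10 e⁻ (Z=11), F⁻ has 10 e⁻ (Z=9), Cl⁻ has 18 e⁻ (Z=17), P³⁻ has 18 e⁻ (Z=15). Al³⁺ < Mg²⁺ (both 10 e⁻, Z=13>12); Mg²⁺ < Na⁺ (isoelectronic, higher Z=12 is smaller); Na⁺ < F⁻ (both 10 e⁻, Z=11>9); F⁻ < Cl⁻ (same group, period 2 vs 3); Cl⁻ < P³⁻ (isoelectronic, higher Z=17 is smaller).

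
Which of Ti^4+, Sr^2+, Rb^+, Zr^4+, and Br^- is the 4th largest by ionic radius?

Work out protons and electrons: Ti^4+: 18 e⁻, Z=22, Zr^4+: 36 e⁻, Z=40, Sr^2+: 36 e⁻, Z=38, Rb^+: 36 e⁻, Z=37, Br^-: 36 e⁻, Z=35. Ti^4+ < Zr^4+ (same group, 1 shell fewer); Zr^4+ < Sr^2+ (isoelectronic, higher Z=40 is smaller); Sr^2+ < Rb^+ (both 36 e⁻, Z=38>37); Rb^+ < Br^- (isoelectronic, higher Z=37 is smaller).
So the order is Ti^4+ < Zr^4+ < Sr^2+ < Rb^+ < Br^-; the 4th-largest ion is Zr^4+.

Zr^4+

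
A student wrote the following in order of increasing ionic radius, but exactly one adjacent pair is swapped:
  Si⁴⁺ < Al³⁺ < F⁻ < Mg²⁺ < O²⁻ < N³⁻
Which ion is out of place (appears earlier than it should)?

Check each adjacent pair. F⁻ and Mg²⁺ are reversed: they are isoelectronic (10 e⁻) and Mg has more protons than F (12 vs 9), making Mg²⁺ smaller. No other neighbouring pair contradicts the periodic trends, so F⁻ is the ion listed too early.

F⁻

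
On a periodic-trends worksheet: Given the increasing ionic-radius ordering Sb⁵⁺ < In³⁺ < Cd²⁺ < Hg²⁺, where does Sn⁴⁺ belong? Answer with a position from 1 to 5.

Tabulating Z and e⁻: Sb⁵⁺ (Z=51, 46 e⁻), Sn⁴⁺ (Z=50, 46 e⁻), In³⁺ (Z=49, 46 e⁻), Cd²⁺ (Z=48, 46 e⁻), Hg²⁺ (Z=80, 78 e⁻). Sb⁵⁺ < Sn⁴⁺ (isoelectronic, higher Z=51 is smaller); Sn⁴⁺ < In³⁺ (isoelectronic, higher Z=50 is smaller); In³⁺ < Cd²⁺ (both 46 e⁻, Z=49>48); Cd²⁺ < Hg²⁺ (same group, period 5 vs 6).
The complete sequence is Sb⁵⁺ < Sn⁴⁺ < In³⁺ < Cd²⁺ < Hg²⁺. Sn⁴⁺ sits at position 2.

2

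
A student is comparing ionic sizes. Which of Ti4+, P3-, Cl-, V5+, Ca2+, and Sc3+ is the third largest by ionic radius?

Isoelectronic series (18 e⁻ each). Size is set by nuclear charge: more protons means a smaller ion. V5+ (Z=23), Ti4+ (Z=22), Sc3+ (Z=21), Ca2+ (Z=20), Cl- (Z=17), P3- (Z=15).
Ordering: V5+ < Ti4+ < Sc3+ < Ca2+ < Cl- < P3-. The third largest is Ca2+.

Ca2+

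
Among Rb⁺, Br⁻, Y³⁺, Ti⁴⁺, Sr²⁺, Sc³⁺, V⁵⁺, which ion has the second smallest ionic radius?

Ti⁴⁺

V⁵⁺ has 18 e⁻ (Z=23), Ti⁴⁺ has 18 e⁻ (Z=22), Sc³⁺ has 18 e⁻ (Z=21), Y³⁺ has 36 e⁻ (Z=39), Sr²⁺ has 36 e⁻ (Z=38), Rb⁺ has 36 e⁻ (Z=37), Br⁻ has 36 e⁻ (Z=35). V⁵⁺ < Ti⁴⁺ (isoelectronic, higher Z=23 is smaller); Ti⁴⁺ < Sc³⁺ (isoelectronic, higher Z=22 is smaller); Sc³⁺ < Y³⁺ (same group, period 4 vs 5); Y³⁺ < Sr²⁺ (both 36 e⁻, Z=39>38); Sr²⁺ < Rb⁺ (isoelectronic, higher Z=38 is smaller); Rb⁺ < Br⁻ (isoelectronic, higher Z=37 is smaller).
That gives V⁵⁺ < Ti⁴⁺ < Sc³⁺ < Y³⁺ < Sr²⁺ < Rb⁺ < Br⁻. From the smallest end, number 2 is Ti⁴⁺.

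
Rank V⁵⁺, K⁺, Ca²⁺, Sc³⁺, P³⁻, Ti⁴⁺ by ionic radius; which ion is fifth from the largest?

Ti⁴⁺

Isoelectronic series (18 e⁻ each). Size is set by nuclear charge: more protons means a smaller ion. V⁵⁺ (Z=23), Ti⁴⁺ (Z=22), Sc³⁺ (Z=21), Ca²⁺ (Z=20), K⁺ (Z=19), P³⁻ (Z=15).
Full ascending order: V⁵⁺ < Ti⁴⁺ < Sc³⁺ < Ca²⁺ < K⁺ < P³⁻. Counting from the largest, position 5 is Ti⁴⁺.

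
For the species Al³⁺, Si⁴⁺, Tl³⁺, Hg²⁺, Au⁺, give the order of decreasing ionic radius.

Au⁺ > Hg²⁺ > Tl³⁺ > Al³⁺ > Si⁴⁺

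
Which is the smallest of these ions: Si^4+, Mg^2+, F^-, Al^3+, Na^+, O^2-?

Si^4+

These species are isoelectronic with 10 electrons. The only difference is the number of protons: Si^4+ (Z=14), Al^3+ (Z=13), Mg^2+ (Z=12), Na^+ (Z=11), F^- (Z=9), O^2- (Z=8). The strongest nuclear pull (Si^4+) gives the smallest ion.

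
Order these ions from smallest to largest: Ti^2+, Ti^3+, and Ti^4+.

Ti^4+ < Ti^3+ < Ti^2+

For a single element, ionic radius drops as positive charge rises — Ti^4+ < Ti^2+.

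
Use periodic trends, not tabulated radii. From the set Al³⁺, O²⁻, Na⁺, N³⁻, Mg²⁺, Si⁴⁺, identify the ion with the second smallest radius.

Each ion has 10 electrons. The ranking follows nuclear charge in reverse — greater Z gives a smaller radius. Si⁴⁺ (Z=14), Al³⁺ (Z=13), Mg²⁺ (Z=12), Na⁺ (Z=11), O²⁻ (Z=8), N³⁻ (Z=7).
That gives Si⁴⁺ < Al³⁺ < Mg²⁺ < Na⁺ < O²⁻ < N³⁻. From the smallest end, number 2 is Al³⁺.

Al³⁺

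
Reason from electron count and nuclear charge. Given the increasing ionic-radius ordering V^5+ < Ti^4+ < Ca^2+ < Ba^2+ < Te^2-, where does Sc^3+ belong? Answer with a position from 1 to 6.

3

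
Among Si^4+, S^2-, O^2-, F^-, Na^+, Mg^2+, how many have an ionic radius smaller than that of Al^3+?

1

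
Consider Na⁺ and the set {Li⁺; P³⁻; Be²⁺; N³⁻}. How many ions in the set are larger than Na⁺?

2

Work out protons and electrons: Be²⁺: 2 e⁻, Z=4, Li⁺: 2 e⁻, Z=3, Na⁺: 10 e⁻, Z=11, N³⁻: 10 e⁻, Z=7, P³⁻: 18 e⁻, Z=15. Be²⁺ < Li⁺ (both 2 e⁻, Z=4>3); Li⁺ < Na⁺ (same group, 1 shell fewer); Na⁺ < N³⁻ (isoelectronic, higher Z=11 is smaller); N³⁻ < P³⁻ (same group, 1 shell fewer).
Overall: Be²⁺ < Li⁺ < Na⁺ < N³⁻ < P³⁻. Na⁺ has 2 below it and 2 above. That's 2.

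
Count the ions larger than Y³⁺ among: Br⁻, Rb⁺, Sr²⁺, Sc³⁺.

Sc³⁺ (Z=21, 18 e⁻), Y³⁺ (Z=39, 36 e⁻), Sr²⁺ (Z=38, 36 e⁻), Rb⁺ (Z=37, 36 e⁻), Br⁻ (Z=35, 36 e⁻). Sc³⁺ < Y³⁺ (same group, 1 shell fewer); Y³⁺ < Sr²⁺ (isoelectronic, higher Z=39 is smaller); Sr²⁺ < Rb⁺ (both 36 e⁻, Z=38>37); Rb⁺ < Br⁻ (both 36 e⁻, Z=37>35).
Placing each against Y³⁺: smaller — Sc³⁺; larger — Sr²⁺, Rb⁺, Br⁻. Count: 3.

3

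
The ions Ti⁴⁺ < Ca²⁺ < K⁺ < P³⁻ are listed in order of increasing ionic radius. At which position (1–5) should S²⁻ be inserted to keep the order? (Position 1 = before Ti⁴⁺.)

Isoelectronic series (18 e⁻ each). Size is set by nuclear charge: more protons means a smaller ion. Ti⁴⁺ (Z=22), Ca²⁺ (Z=20), K⁺ (Z=19), S²⁻ (Z=16), P³⁻ (Z=15).
Putting S²⁻ in gives Ti⁴⁺ < Ca²⁺ < K⁺ < S²⁻ < P³⁻; it lands at slot 4.

4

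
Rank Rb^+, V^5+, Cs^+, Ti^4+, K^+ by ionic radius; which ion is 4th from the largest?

Electron counts and nuclear charges: V^5+ has 18 e⁻ (Z=23), Ti^4+ has 18 e⁻ (Z=22), K^+ has 18 e⁻ (Z=19), Rb^+ has 36 e⁻ (Z=37), Cs^+ has 54 e⁻ (Z=55). V^5+ < Ti^4+ (both 18 e⁻, Z=23>22); Ti^4+ < K^+ (isoelectronic, higher Z=22 is smaller); K^+ < Rb^+ (same group, period 4 vs 5); Rb^+ < Cs^+ (same group, 1 shell fewer).
That gives V^5+ < Ti^4+ < K^+ < Rb^+ < Cs^+. From the largest end, number 4 is Ti^4+.

Ti^4+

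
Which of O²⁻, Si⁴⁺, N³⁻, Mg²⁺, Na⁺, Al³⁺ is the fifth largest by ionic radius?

All of these have 10 electrons (isoelectronic). With the same electron cloud, the ion with the most protons pulls it in tightest. Nuclear charges: Si⁴⁺ (Z=14), Al³⁺ (Z=13), Mg²⁺ (Z=12), Na⁺ (Z=11), O²⁻ (Z=8), N³⁻ (Z=7). Highest Z is smallest.
So the order is Si⁴⁺ < Al³⁺ < Mg²⁺ < Na⁺ < O²⁻ < N³⁻; the 5th-largest ion is Al³⁺.

Al³⁺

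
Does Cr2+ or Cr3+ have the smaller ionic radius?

Cr3+

These are all Cr ions. Removing more electrons (higher positive charge) pulls the remaining electrons in closer, so Cr3+ is smallest and Cr2+ is largest.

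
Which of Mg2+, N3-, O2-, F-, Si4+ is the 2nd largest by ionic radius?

All of these have 10 electrons (isoelectronic). With the same electron cloud, the ion with the most protons pulls it in tightest. Nuclear charges: Si4+ (Z=14), Mg2+ (Z=12), F- (Z=9), O2- (Z=8), N3- (Z=7). Highest Z is smallest.
Ordering: Si4+ < Mg2+ < F- < O2- < N3-. The 2nd largest is O2-.

O2-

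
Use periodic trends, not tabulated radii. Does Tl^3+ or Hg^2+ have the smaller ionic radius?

Tl^3+

These species are isoelectronic with 78 electrons. The only difference is the number of protons: Tl^3+ (Z=81), Hg^2+ (Z=80). The strongest nuclear pull (Tl^3+) gives the smallest ion.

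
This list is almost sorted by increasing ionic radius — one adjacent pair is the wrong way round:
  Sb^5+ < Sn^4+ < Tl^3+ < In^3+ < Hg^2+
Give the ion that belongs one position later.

Check each adjacent pair. Tl^3+ and In^3+ are reversed: In^3+ and Tl^3+ are in one column with the same charge; the lighter period-5 ion has one fewer shell and is smaller. No other neighbouring pair contradicts the periodic trends, so Tl^3+ is the ion listed too early.

Tl^3+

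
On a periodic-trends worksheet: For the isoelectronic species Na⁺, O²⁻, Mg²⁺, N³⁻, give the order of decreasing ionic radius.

N³⁻ > O²⁻ > Na⁺ > Mg²⁺

All of these have 10 electrons (isoelectronic). With the same electron cloud, the ion with the most protons pulls it in tightest. Nuclear charges: Mg²⁺ (Z=12), Na⁺ (Z=11), O²⁻ (Z=8), N³⁻ (Z=7). Highest Z is smallest.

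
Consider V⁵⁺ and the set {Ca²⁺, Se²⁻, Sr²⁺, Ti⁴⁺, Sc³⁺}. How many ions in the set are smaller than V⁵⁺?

Electron counts and nuclear charges: V⁵⁺ has 18 e⁻ (Z=23), Ti⁴⁺ has 18 e⁻ (Z=22), Sc³⁺ has 18 e⁻ (Z=21), Ca²⁺ has 18 e⁻ (Z=20), Sr²⁺ has 36 e⁻ (Z=38), Se²⁻ has 36 e⁻ (Z=34). V⁵⁺ < Ti⁴⁺ (isoelectronic, higher Z=23 is smaller); Ti⁴⁺ < Sc³⁺ (isoelectronic, higher Z=22 is smaller); Sc³⁺ < Ca²⁺ (both 18 e⁻, Z=21>20); Ca²⁺ < Sr²⁺ (same group, period 4 vs 5); Sr²⁺ < Se²⁻ (isoelectronic, higher Z=38 is smaller).
Placing each against V⁵⁺: smaller — none; larger — Ti⁴⁺, Sc³⁺, Ca²⁺, Sr²⁺, Se²⁻. So 0 are smaller.

0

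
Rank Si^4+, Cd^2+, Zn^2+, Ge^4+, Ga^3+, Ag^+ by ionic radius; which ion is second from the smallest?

Ge^4+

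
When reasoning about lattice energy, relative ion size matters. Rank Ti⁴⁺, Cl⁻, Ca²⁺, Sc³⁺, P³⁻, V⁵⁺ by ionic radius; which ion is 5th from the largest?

Ti⁴⁺

Isoelectronic series (18 e⁻ each). Size is set by nuclear charge: more protons means a smaller ion. V⁵⁺ (Z=23), Ti⁴⁺ (Z=22), Sc³⁺ (Z=21), Ca²⁺ (Z=20), Cl⁻ (Z=17), P³⁻ (Z=15).
That gives V⁵⁺ < Ti⁴⁺ < Sc³⁺ < Ca²⁺ < Cl⁻ < P³⁻. From the largest end, number 5 is Ti⁴⁺.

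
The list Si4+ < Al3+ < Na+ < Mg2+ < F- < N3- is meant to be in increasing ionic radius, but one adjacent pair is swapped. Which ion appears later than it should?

Mg2+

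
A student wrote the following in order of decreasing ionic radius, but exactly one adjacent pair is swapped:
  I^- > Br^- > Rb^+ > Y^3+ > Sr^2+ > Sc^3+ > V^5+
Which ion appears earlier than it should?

Y^3+

Check each adjacent pair. Y^3+ and Sr^2+ are reversed: both have 36 electrons but Z(Y)=39 > Z(Sr)=38, so Y^3+ should be the smaller of the two. No other neighbouring pair contradicts the periodic trends, so Y^3+ is the ion listed too early.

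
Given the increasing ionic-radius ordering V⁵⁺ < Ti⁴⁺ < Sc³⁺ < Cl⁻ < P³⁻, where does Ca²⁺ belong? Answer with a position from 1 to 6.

4

Isoelectronic series (18 e⁻ each). Size is set by nuclear charge: more protons means a smaller ion. V⁵⁺ (Z=23), Ti⁴⁺ (Z=22), Sc³⁺ (Z=21), Ca²⁺ (Z=20), Cl⁻ (Z=17), P³⁻ (Z=15).
With Ca²⁺ included the full order is V⁵⁺ < Ti⁴⁺ < Sc³⁺ < Ca²⁺ < Cl⁻ < P³⁻, so it takes position 4.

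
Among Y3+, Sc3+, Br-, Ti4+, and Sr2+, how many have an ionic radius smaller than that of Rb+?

Tabulating Z and e⁻: Ti4+: 18 e⁻, Z=22, Sc3+: 18 e⁻, Z=21, Y3+: 36 e⁻, Z=39, Sr2+: 36 e⁻, Z=38, Rb+: 36 e⁻, Z=37, Br-: 36 e⁻, Z=35. Ti4+ < Sc3+ (both 18 e⁻, Z=22>21); Sc3+ < Y3+ (same group, 1 shell fewer); Y3+ < Sr2+ (isoelectronic, higher Z=39 is smaller); Sr2+ < Rb+ (isoelectronic, higher Z=38 is smaller); Rb+ < Br- (isoelectronic, higher Z=37 is smaller).
Placing each against Rb+: smaller — Ti4+, Sc3+, Y3+, Sr2+; larger — Br-. Count: 4.

4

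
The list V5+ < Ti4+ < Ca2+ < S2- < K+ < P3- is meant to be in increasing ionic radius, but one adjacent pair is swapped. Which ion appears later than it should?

K+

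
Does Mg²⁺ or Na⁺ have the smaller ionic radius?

These species are isoelectronic with 10 electrons. The only difference is the number of protons: Mg²⁺ (Z=12), Na⁺ (Z=11). The strongest nuclear pull (Mg²⁺) gives the smallest ion.

Mg²⁺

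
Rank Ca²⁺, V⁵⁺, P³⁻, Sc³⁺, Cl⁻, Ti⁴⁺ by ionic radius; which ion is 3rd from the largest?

Ca²⁺

Isoelectronic series (18 e⁻ each). Size is set by nuclear charge: more protons means a smaller ion. V⁵⁺ (Z=23), Ti⁴⁺ (Z=22), Sc³⁺ (Z=21), Ca²⁺ (Z=20), Cl⁻ (Z=17), P³⁻ (Z=15).
Full ascending order: V⁵⁺ < Ti⁴⁺ < Sc³⁺ < Ca²⁺ < Cl⁻ < P³⁻. Counting from the largest, position 3 is Ca²⁺.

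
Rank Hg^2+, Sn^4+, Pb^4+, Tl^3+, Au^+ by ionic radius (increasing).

Work out protons and electrons: Sn^4+ has 46 e⁻ (Z=50), Pb^4+ has 78 e⁻ (Z=82), Tl^3+ has 78 e⁻ (Z=81), Hg^2+ has 78 e⁻ (Z=80), Au^+ has 78 e⁻ (Z=79). Sn^4+ < Pb^4+ (same group, 1 shell fewer); Pb^4+ < Tl^3+ (isoelectronic, higher Z=82 is smaller); Tl^3+ < Hg^2+ (isoelectronic, higher Z=81 is smaller); Hg^2+ < Au^+ (both 78 e⁻, Z=80>79).

Sn^4+ < Pb^4+ < Tl^3+ < Hg^2+ < Au^+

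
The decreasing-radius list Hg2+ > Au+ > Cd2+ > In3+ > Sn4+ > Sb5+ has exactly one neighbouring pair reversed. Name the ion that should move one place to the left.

Au+

Check each adjacent pair. Hg2+ and Au+ are reversed: they are isoelectronic (78 e⁻) and Hg has more protons than Au (80 vs 79), making Hg2+ smaller. No other neighbouring pair contradicts the periodic trends, so Au+ is the ion listed too late.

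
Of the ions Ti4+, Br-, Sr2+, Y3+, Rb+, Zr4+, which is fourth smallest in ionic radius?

Tabulating Z and e⁻: Ti4+ (Z=22, 18 e⁻), Zr4+ (Z=40, 36 e⁻), Y3+ (Z=39, 36 e⁻), Sr2+ (Z=38, 36 e⁻), Rb+ (Z=37, 36 e⁻), Br- (Z=35, 36 e⁻). Ti4+ < Zr4+ (same group, 1 shell fewer); Zr4+ < Y3+ (both 36 e⁻, Z=40>39); Y3+ < Sr2+ (both 36 e⁻, Z=39>38); Sr2+ < Rb+ (both 36 e⁻, Z=38>37); Rb+ < Br- (isoelectronic, higher Z=37 is smaller).
Full ascending order: Ti4+ < Zr4+ < Y3+ < Sr2+ < Rb+ < Br-. Counting from the smallest, position 4 is Sr2+.

Sr2+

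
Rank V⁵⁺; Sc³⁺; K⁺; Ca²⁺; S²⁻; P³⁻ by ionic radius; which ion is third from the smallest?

Ca²⁺

Isoelectronic series (18 e⁻ each). Size is set by nuclear charge: more protons means a smaller ion. V⁵⁺ (Z=23), Sc³⁺ (Z=21), Ca²⁺ (Z=20), K⁺ (Z=19), S²⁻ (Z=16), P³⁻ (Z=15).
Full ascending order: V⁵⁺ < Sc³⁺ < Ca²⁺ < K⁺ < S²⁻ < P³⁻. Counting from the smallest, position 3 is Ca²⁺.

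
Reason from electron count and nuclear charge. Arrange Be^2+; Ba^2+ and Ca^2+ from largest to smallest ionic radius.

All are in the same group with charge +2. Radius grows down the group as n (the outermost shell) increases.

Ba^2+ > Ca^2+ > Be^2+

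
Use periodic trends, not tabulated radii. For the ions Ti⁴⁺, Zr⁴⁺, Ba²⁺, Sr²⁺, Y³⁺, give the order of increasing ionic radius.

Ti⁴⁺ < Zr⁴⁺ < Y³⁺ < Sr²⁺ < Ba²⁺

First list Z and electron count for each: Ti⁴⁺ (Z=22, 18 e⁻), Zr⁴⁺ (Z=40, 36 e⁻), Y³⁺ (Z=39, 36 e⁻), Sr²⁺ (Z=38, 36 e⁻), Ba²⁺ (Z=56, 54 e⁻). Ti⁴⁺ < Zr⁴⁺ (same group, 1 shell fewer); Zr⁴⁺ < Y³⁺ (isoelectronic, higher Z=40 is smaller); Y³⁺ < Sr²⁺ (isoelectronic, higher Z=39 is smaller); Sr²⁺ < Ba²⁺ (same group, 1 shell fewer).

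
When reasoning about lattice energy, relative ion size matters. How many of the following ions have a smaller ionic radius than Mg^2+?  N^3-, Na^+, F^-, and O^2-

0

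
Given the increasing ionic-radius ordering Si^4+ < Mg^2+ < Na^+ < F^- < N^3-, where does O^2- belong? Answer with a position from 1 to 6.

Each ion has 10 electrons. The ranking follows nuclear charge in reverse — greater Z gives a smaller radius. Si^4+ (Z=14), Mg^2+ (Z=12), Na^+ (Z=11), F^- (Z=9), O^2- (Z=8), N^3- (Z=7).
With O^2- included the full order is Si^4+ < Mg^2+ < Na^+ < F^- < O^2- < N^3-, so it takes position 5.

5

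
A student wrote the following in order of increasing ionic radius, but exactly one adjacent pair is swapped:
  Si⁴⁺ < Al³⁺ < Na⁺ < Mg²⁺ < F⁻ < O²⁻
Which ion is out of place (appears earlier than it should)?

The pair Na⁺, Mg²⁺ is the wrong way round — both have 10 electrons but Z(Mg)=12 > Z(Na)=11, so Mg²⁺ should be the smaller of the two. All other adjacent pairs agree with periodic trends, so Na⁺ is the misplaced ion.

Na⁺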